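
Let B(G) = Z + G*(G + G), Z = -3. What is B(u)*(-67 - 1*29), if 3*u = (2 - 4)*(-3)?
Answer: -480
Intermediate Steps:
u = 2 (u = ((2 - 4)*(-3))/3 = (-2*(-3))/3 = (⅓)*6 = 2)
B(G) = -3 + 2*G² (B(G) = -3 + G*(G + G) = -3 + G*(2*G) = -3 + 2*G²)
B(u)*(-67 - 1*29) = (-3 + 2*2²)*(-67 - 1*29) = (-3 + 2*4)*(-67 - 29) = (-3 + 8)*(-96) = 5*(-96) = -480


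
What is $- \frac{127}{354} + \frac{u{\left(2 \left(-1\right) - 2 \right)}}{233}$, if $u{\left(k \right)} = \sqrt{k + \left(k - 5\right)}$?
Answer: $- \frac{127}{354} + \frac{i \sqrt{13}}{233} \approx -0.35876 + 0.015474 i$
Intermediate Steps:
$u{\left(k \right)} = \sqrt{-5 + 2 k}$ ($u{\left(k \right)} = \sqrt{k + \left(-5 + k\right)} = \sqrt{-5 + 2 k}$)
$- \frac{127}{354} + \frac{u{\left(2 \left(-1\right) - 2 \right)}}{233} = - \frac{127}{354} + \frac{\sqrt{-5 + 2 \left(2 \left(-1\right) - 2\right)}}{233} = \left(-127\right) \frac{1}{354} + \sqrt{-5 + 2 \left(-2 - 2\right)} \frac{1}{233} = - \frac{127}{354} + \sqrt{-5 + 2 \left(-4\right)} \frac{1}{233} = - \frac{127}{354} + \sqrt{-5 - 8} \cdot \frac{1}{233} = - \frac{127}{354} + \sqrt{-13} \cdot \frac{1}{233} = - \frac{127}{354} + i \sqrt{13} \cdot \frac{1}{233} = - \frac{127}{354} + \frac{i \sqrt{13}}{233}$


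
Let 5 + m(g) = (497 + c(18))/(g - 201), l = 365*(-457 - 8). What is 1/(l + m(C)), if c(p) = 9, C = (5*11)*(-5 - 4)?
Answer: -348/59066293 ≈ -5.8917e-6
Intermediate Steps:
l = -169725 (l = 365*(-465) = -169725)
C = -495 (C = 55*(-9) = -495)
m(g) = -5 + 506/(-201 + g) (m(g) = -5 + (497 + 9)/(g - 201) = -5 + 506/(-201 + g))
1/(l + m(C)) = 1/(-169725 + (1511 - 5*(-495))/(-201 - 495)) = 1/(-169725 + (1511 + 2475)/(-696)) = 1/(-169725 - 1/696*3986) = 1/(-169725 - 1993/348) = 1/(-59066293/348) = -348/59066293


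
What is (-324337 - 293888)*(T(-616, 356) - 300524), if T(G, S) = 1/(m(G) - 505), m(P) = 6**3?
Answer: 53693729639325/289 ≈ 1.8579e+11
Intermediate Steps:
m(P) = 216
T(G, S) = -1/289 (T(G, S) = 1/(216 - 505) = 1/(-289) = -1/289)
(-324337 - 293888)*(T(-616, 356) - 300524) = (-324337 - 293888)*(-1/289 - 300524) = -618225*(-86851437/289) = 53693729639325/289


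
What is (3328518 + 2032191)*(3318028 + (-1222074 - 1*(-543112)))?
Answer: 14147264857794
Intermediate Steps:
(3328518 + 2032191)*(3318028 + (-1222074 - 1*(-543112))) = 5360709*(3318028 + (-1222074 + 543112)) = 5360709*(3318028 - 678962) = 5360709*2639066 = 14147264857794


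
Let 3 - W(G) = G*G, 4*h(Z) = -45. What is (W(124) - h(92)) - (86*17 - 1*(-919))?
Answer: -70971/4 ≈ -17743.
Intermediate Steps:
h(Z) = -45/4 (h(Z) = (¼)*(-45) = -45/4)
W(G) = 3 - G² (W(G) = 3 - G*G = 3 - G²)
(W(124) - h(92)) - (86*17 - 1*(-919)) = ((3 - 1*124²) - 1*(-45/4)) - (86*17 - 1*(-919)) = ((3 - 1*15376) + 45/4) - (1462 + 919) = ((3 - 15376) + 45/4) - 1*2381 = (-15373 + 45/4) - 2381 = -61447/4 - 2381 = -70971/4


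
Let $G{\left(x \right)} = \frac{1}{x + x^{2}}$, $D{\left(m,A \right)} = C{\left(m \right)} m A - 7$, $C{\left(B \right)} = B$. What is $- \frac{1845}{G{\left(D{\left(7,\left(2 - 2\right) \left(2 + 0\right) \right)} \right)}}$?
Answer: $-77490$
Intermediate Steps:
$D{\left(m,A \right)} = -7 + A m^{2}$ ($D{\left(m,A \right)} = m m A - 7 = m^{2} A - 7 = A m^{2} - 7 = -7 + A m^{2}$)
$- \frac{1845}{G{\left(D{\left(7,\left(2 - 2\right) \left(2 + 0\right) \right)} \right)}} = - \frac{1845}{\frac{1}{-7 + \left(2 - 2\right) \left(2 + 0\right) 7^{2}} \frac{1}{1 - \left(7 - \left(2 - 2\right) \left(2 + 0\right) 7^{2}\right)}} = - \frac{1845}{\frac{1}{-7 + 0 \cdot 2 \cdot 49} \frac{1}{1 - \left(7 - 0 \cdot 2 \cdot 49\right)}} = - \frac{1845}{\frac{1}{-7 + 0 \cdot 49} \frac{1}{1 + \left(-7 + 0 \cdot 49\right)}} = - \frac{1845}{\frac{1}{-7 + 0} \frac{1}{1 + \left(-7 + 0\right)}} = - \frac{1845}{\frac{1}{-7} \frac{1}{1 - 7}} = - \frac{1845}{\left(- \frac{1}{7}\right) \frac{1}{-6}} = - \frac{1845}{\left(- \frac{1}{7}\right) \left(- \frac{1}{6}\right)} = - 1845 \frac{1}{\frac{1}{42}} = \left(-1845\right) 42 = -77490$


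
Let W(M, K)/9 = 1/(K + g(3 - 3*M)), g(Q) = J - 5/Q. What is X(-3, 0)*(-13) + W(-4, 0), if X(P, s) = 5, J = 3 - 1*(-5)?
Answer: -1468/23 ≈ -63.826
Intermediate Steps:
J = 8 (J = 3 + 5 = 8)
g(Q) = 8 - 5/Q
W(M, K) = 9/(8 + K - 5/(3 - 3*M)) (W(M, K) = 9/(K + (8 - 5/(3 - 3*M))) = 9/(8 + K - 5/(3 - 3*M)))
X(-3, 0)*(-13) + W(-4, 0) = 5*(-13) + 27*(-1 - 4)/(5 + 3*(-1 - 4)*(8 + 0)) = -65 + 27*(-5)/(5 + 3*(-5)*8) = -65 + 27*(-5)/(5 - 120) = -65 + 27*(-5)/(-115) = -65 + 27*(-1/115)*(-5) = -65 + 27/23 = -1468/23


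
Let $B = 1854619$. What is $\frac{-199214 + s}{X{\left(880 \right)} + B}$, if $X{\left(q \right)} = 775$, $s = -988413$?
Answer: $- \frac{1187627}{1855394} \approx -0.64009$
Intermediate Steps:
$\frac{-199214 + s}{X{\left(880 \right)} + B} = \frac{-199214 - 988413}{775 + 1854619} = - \frac{1187627}{1855394}$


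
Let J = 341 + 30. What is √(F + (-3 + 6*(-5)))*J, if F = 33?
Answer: 0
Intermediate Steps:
J = 371
√(F + (-3 + 6*(-5)))*J = √(33 + (-3 + 6*(-5)))*371 = √(33 + (-3 - 30))*371 = √(33 - 33)*371 = √0*371 = 0*371 = 0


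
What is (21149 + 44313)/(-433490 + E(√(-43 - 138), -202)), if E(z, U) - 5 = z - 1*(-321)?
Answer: -28355781768/187631051077 - 65462*I*√181/187631051077 ≈ -0.15113 - 4.6938e-6*I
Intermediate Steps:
E(z, U) = 326 + z (E(z, U) = 5 + (z - 1*(-321)) = 5 + (z + 321) = 5 + (321 + z) = 326 + z)
(21149 + 44313)/(-433490 + E(√(-43 - 138), -202)) = (21149 + 44313)/(-433490 + (326 + √(-43 - 138))) = 65462/(-433490 + (326 + √(-181))) = 65462/(-433490 + (326 + I*√181)) = 65462/(-433164 + I*√181)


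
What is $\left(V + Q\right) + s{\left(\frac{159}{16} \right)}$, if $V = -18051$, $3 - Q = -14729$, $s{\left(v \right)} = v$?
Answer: $- \frac{52945}{16} \approx -3309.1$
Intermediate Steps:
$Q = 14732$ ($Q = 3 - -14729 = 3 + 14729 = 14732$)
$\left(V + Q\right) + s{\left(\frac{159}{16} \right)} = \left(-18051 + 14732\right) + \frac{159}{16} = -3319 + 159 \cdot \frac{1}{16} = -3319 + \frac{159}{16} = - \frac{52945}{16}$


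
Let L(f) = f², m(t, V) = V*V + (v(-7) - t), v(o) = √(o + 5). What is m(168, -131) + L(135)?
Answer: 35218 + I*√2 ≈ 35218.0 + 1.4142*I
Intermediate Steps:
v(o) = √(5 + o)
m(t, V) = V² - t + I*√2 (m(t, V) = V*V + (√(5 - 7) - t) = V² + (√(-2) - t) = V² + (I*√2 - t) = V² + (-t + I*√2) = V² - t + I*√2)
m(168, -131) + L(135) = ((-131)² - 1*168 + I*√2) + 135² = (17161 - 168 + I*√2) + 18225 = (16993 + I*√2) + 18225 = 35218 + I*√2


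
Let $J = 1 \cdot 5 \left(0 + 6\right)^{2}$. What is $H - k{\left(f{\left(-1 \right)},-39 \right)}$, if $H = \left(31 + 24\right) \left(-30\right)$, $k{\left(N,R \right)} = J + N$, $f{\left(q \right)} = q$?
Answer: $-1829$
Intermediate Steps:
$J = 180$ ($J = 5 \cdot 6^{2} = 5 \cdot 36 = 180$)
$k{\left(N,R \right)} = 180 + N$
$H = -1650$ ($H = 55 \left(-30\right) = -1650$)
$H - k{\left(f{\left(-1 \right)},-39 \right)} = -1650 - \left(180 - 1\right) = -1650 - 179 = -1829$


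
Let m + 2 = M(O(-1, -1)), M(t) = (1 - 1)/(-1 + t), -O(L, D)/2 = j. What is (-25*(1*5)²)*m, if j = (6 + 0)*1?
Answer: 1250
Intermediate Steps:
j = 6 (j = 6*1 = 6)
O(L, D) = -12 (O(L, D) = -2*6 = -12)
M(t) = 0 (M(t) = 0/(-1 + t) = 0)
m = -2 (m = -2 + 0 = -2)
(-25*(1*5)²)*m = -25*(1*5)²*(-2) = -25*5²*(-2) = -25*25*(-2) = -625*(-2) = 1250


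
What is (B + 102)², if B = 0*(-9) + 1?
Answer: 10609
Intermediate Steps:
B = 1 (B = 0 + 1 = 1)
(B + 102)² = (1 + 102)² = 103² = 10609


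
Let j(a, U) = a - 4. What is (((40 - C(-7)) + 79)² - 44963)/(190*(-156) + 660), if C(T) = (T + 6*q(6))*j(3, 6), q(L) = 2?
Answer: 29587/28980 ≈ 1.0209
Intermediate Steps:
j(a, U) = -4 + a
C(T) = -12 - T (C(T) = (T + 6*2)*(-4 + 3) = (T + 12)*(-1) = (12 + T)*(-1) = -12 - T)
(((40 - C(-7)) + 79)² - 44963)/(190*(-156) + 660) = (((40 - (-12 - 1*(-7))) + 79)² - 44963)/(190*(-156) + 660) = (((40 - (-12 + 7)) + 79)² - 44963)/(-29640 + 660) = (((40 - 1*(-5)) + 79)² - 44963)/(-28980) = (((40 + 5) + 79)² - 44963)*(-1/28980) = ((45 + 79)² - 44963)*(-1/28980) = (124² - 44963)*(-1/28980) = (15376 - 44963)*(-1/28980) = -29587*(-1/28980) = 29587/28980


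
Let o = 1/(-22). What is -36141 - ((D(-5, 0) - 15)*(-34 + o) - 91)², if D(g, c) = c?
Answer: -102740533/484 ≈ -2.1227e+5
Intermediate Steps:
o = -1/22 ≈ -0.045455
-36141 - ((D(-5, 0) - 15)*(-34 + o) - 91)² = -36141 - ((0 - 15)*(-34 - 1/22) - 91)² = -36141 - (-15*(-749/22) - 91)² = -36141 - (11235/22 - 91)² = -36141 - (9233/22)² = -36141 - 1*85248289/484 = -36141 - 85248289/484 = -102740533/484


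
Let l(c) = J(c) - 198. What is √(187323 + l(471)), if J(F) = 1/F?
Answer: 2*√10377999399/471 ≈ 432.58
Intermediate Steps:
l(c) = -198 + 1/c (l(c) = 1/c - 198 = -198 + 1/c)
√(187323 + l(471)) = √(187323 + (-198 + 1/471)) = √(187323 - 93257/471) = √(88135876/471) = 2*√10377999399/471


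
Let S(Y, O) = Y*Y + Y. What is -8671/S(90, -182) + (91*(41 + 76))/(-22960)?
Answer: -314599/206640 ≈ -1.5224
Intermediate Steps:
S(Y, O) = Y + Y**2 (S(Y, O) = Y**2 + Y = Y + Y**2)
-8671/S(90, -182) + (91*(41 + 76))/(-22960) = -8671*1/(90*(1 + 90)) + (91*(41 + 76))/(-22960) = -8671/(90*91) + (91*117)*(-1/22960) = -8671/8190 + 10647*(-1/22960) = -8671*1/8190 - 1521/3280 = -667/630 - 1521/3280 = -314599/206640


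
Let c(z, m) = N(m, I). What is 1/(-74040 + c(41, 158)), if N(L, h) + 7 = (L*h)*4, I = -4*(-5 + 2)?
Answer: -1/66463 ≈ -1.5046e-5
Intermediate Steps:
I = 12 (I = -4*(-3) = 12)
N(L, h) = -7 + 4*L*h (N(L, h) = -7 + (L*h)*4 = -7 + 4*L*h)
c(z, m) = -7 + 48*m (c(z, m) = -7 + 4*m*12 = -7 + 48*m)
1/(-74040 + c(41, 158)) = 1/(-74040 + (-7 + 48*158)) = 1/(-74040 + (-7 + 7584)) = 1/(-74040 + 7577) = 1/(-66463) = -1/66463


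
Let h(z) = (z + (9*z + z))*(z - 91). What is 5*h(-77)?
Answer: 711480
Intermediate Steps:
h(z) = 11*z*(-91 + z) (h(z) = (z + 10*z)*(-91 + z) = (11*z)*(-91 + z) = 11*z*(-91 + z))
5*h(-77) = 5*(11*(-77)*(-91 - 77)) = 5*(11*(-77)*(-168)) = 5*142296 = 711480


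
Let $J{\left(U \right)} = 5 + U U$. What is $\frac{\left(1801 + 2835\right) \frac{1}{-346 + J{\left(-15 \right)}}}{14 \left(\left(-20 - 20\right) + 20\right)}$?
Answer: $\frac{1159}{8120} \approx 0.14273$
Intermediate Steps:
$J{\left(U \right)} = 5 + U^{2}$
$\frac{\left(1801 + 2835\right) \frac{1}{-346 + J{\left(-15 \right)}}}{14 \left(\left(-20 - 20\right) + 20\right)} = \frac{\left(1801 + 2835\right) \frac{1}{-346 + \left(5 + \left(-15\right)^{2}\right)}}{14 \left(\left(-20 - 20\right) + 20\right)} = \frac{4636 \frac{1}{-346 + \left(5 + 225\right)}}{14 \left(-40 + 20\right)} = \frac{4636 \frac{1}{-346 + 230}}{14 \left(-20\right)} = \frac{4636 \frac{1}{-116}}{-280} = 4636 \left(- \frac{1}{116}\right) \left(- \frac{1}{280}\right) = \left(- \frac{1159}{29}\right) \left(- \frac{1}{280}\right) = \frac{1159}{8120}$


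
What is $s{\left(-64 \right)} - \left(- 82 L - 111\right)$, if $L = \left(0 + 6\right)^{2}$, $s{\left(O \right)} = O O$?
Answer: $7159$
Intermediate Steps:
$s{\left(O \right)} = O^{2}$
$L = 36$ ($L = 6^{2} = 36$)
$s{\left(-64 \right)} - \left(- 82 L - 111\right) = \left(-64\right)^{2} - \left(\left(-82\right) 36 - 111\right) = 4096 - \left(-2952 - 111\right) = 4096 - -3063 = 4096 + 3063 = 7159$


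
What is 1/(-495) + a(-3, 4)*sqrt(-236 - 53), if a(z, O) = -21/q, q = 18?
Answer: -1/495 - 119*I/6 ≈ -0.0020202 - 19.833*I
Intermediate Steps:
a(z, O) = -7/6 (a(z, O) = -21/18 = -21*1/18 = -7/6)
1/(-495) + a(-3, 4)*sqrt(-236 - 53) = 1/(-495) - 7*sqrt(-236 - 53)/6 = -1/495 - 119*I/6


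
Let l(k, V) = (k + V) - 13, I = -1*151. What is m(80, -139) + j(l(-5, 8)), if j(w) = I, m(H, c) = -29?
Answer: -180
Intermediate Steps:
I = -151
l(k, V) = -13 + V + k (l(k, V) = (V + k) - 13 = -13 + V + k)
j(w) = -151
m(80, -139) + j(l(-5, 8)) = -29 - 151 = -180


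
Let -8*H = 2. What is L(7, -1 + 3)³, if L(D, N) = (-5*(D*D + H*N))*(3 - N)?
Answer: -114084125/8 ≈ -1.4261e+7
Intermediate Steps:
H = -¼ (H = -⅛*2 = -¼ ≈ -0.25000)
L(D, N) = (3 - N)*(-5*D² + 5*N/4) (L(D, N) = (-5*(D*D - N/4))*(3 - N) = (-5*(D² - N/4))*(3 - N) = (-5*D² + 5*N/4)*(3 - N) = (3 - N)*(-5*D² + 5*N/4))
L(7, -1 + 3)³ = (-15*7² - 5*(-1 + 3)²/4 + 15*(-1 + 3)/4 + 5*(-1 + 3)*7²)³ = (-15*49 - 5/4*2² + (15/4)*2 + 5*2*49)³ = (-735 - 5/4*4 + 15/2 + 490)³ = (-735 - 5 + 15/2 + 490)³ = (-485/2)³ = -114084125/8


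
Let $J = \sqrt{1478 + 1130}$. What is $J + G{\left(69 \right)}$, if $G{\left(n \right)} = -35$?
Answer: $-35 + 4 \sqrt{163} \approx 16.069$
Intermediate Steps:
$J = 4 \sqrt{163}$ ($J = \sqrt{2608} = 4 \sqrt{163} \approx 51.069$)
$J + G{\left(69 \right)} = 4 \sqrt{163} - 35 = -35 + 4 \sqrt{163}$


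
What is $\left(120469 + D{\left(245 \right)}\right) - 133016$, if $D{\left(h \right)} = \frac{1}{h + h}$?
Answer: $- \frac{6148029}{490} \approx -12547.0$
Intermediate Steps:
$D{\left(h \right)} = \frac{1}{2 h}$
$\left(120469 + D{\left(245 \right)}\right) - 133016 = \left(120469 + \frac{1}{2 \cdot 245}\right) - 133016 = \left(120469 + \frac{1}{2} \cdot \frac{1}{245}\right) - 133016 = \left(120469 + \frac{1}{490}\right) - 133016 = \frac{59029811}{490} - 133016 = - \frac{6148029}{490}$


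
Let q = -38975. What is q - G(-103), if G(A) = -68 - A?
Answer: -39010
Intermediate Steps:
q - G(-103) = -38975 - (-68 - 1*(-103)) = -38975 - (-68 + 103) = -38975 - 1*35 = -38975 - 35 = -39010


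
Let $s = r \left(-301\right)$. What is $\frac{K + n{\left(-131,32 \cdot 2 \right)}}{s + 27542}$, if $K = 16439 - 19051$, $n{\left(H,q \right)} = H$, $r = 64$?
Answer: $- \frac{2743}{8278} \approx -0.33136$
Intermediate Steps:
$s = -19264$ ($s = 64 \left(-301\right) = -19264$)
$K = -2612$
$\frac{K + n{\left(-131,32 \cdot 2 \right)}}{s + 27542} = \frac{-2612 - 131}{-19264 + 27542} = - \frac{2743}{8278}$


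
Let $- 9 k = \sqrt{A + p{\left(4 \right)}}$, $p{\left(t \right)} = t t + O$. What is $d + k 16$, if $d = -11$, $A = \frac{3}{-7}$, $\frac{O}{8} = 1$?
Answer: $-11 - \frac{16 \sqrt{1155}}{63} \approx -19.631$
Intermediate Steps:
$O = 8$ ($O = 8 \cdot 1 = 8$)
$A = - \frac{3}{7}$ ($A = 3 \left(- \frac{1}{7}\right) = - \frac{3}{7} \approx -0.42857$)
$p{\left(t \right)} = 8 + t^{2}$ ($p{\left(t \right)} = t t + 8 = t^{2} + 8 = 8 + t^{2}$)
$k = - \frac{\sqrt{1155}}{63}$ ($k = - \frac{\sqrt{- \frac{3}{7} + \left(8 + 4^{2}\right)}}{9} = - \frac{\sqrt{- \frac{3}{7} + \left(8 + 16\right)}}{9} = - \frac{\sqrt{- \frac{3}{7} + 24}}{9} = - \frac{\sqrt{\frac{165}{7}}}{9} = - \frac{\frac{1}{7} \sqrt{1155}}{9} = - \frac{\sqrt{1155}}{63} \approx -0.53945$)
$d + k 16 = -11 + - \frac{\sqrt{1155}}{63} \cdot 16 = -11 - \frac{16 \sqrt{1155}}{63}$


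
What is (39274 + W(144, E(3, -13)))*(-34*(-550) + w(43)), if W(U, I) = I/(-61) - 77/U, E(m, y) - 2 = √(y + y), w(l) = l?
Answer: 6465919486433/8784 - 18743*I*√26/61 ≈ 7.361e+8 - 1566.7*I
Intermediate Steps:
E(m, y) = 2 + √2*√y (E(m, y) = 2 + √(y + y) = 2 + √(2*y) = 2 + √2*√y)
W(U, I) = -77/U - I/61 (W(U, I) = I*(-1/61) - 77/U = -I/61 - 77/U = -77/U - I/61)
(39274 + W(144, E(3, -13)))*(-34*(-550) + w(43)) = (39274 + (-77/144 - (2 + √2*√(-13))/61))*(-34*(-550) + 43) = (39274 + (-77*1/144 - (2 + √2*(I*√13))/61))*(18700 + 43) = (39274 + (-77/144 - (2 + I*√26)/61))*18743 = (39274 + (-77/144 + (-2/61 - I*√26/61)))*18743 = (39274 + (-4985/8784 - I*√26/61))*18743 = (344977831/8784 - I*√26/61)*18743 = 6465919486433/8784 - 18743*I*√26/61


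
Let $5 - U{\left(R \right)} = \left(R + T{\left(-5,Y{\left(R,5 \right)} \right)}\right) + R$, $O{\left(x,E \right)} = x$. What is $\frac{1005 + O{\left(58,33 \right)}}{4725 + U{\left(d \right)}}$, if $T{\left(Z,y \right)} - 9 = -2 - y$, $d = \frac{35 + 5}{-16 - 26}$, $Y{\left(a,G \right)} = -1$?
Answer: $\frac{22323}{99202} \approx 0.22503$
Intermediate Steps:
$d = - \frac{20}{21}$ ($d = \frac{40}{-42} = 40 \left(- \frac{1}{42}\right) = - \frac{20}{21} \approx -0.95238$)
$T{\left(Z,y \right)} = 7 - y$ ($T{\left(Z,y \right)} = 9 - \left(2 + y\right) = 7 - y$)
$U{\left(R \right)} = -3 - 2 R$ ($U{\left(R \right)} = 5 - \left(\left(R + \left(7 - -1\right)\right) + R\right) = 5 - \left(\left(R + \left(7 + 1\right)\right) + R\right) = 5 - \left(\left(R + 8\right) + R\right) = 5 - \left(\left(8 + R\right) + R\right) = 5 - \left(8 + 2 R\right) = -3 - 2 R$)
$\frac{1005 + O{\left(58,33 \right)}}{4725 + U{\left(d \right)}} = \frac{1005 + 58}{4725 - \frac{23}{21}} = \frac{1063}{4725 + \left(-3 + \frac{40}{21}\right)} = \frac{1063}{4725 - \frac{23}{21}} = \frac{1063}{\frac{99202}{21}} = 1063 \cdot \frac{21}{99202} = \frac{22323}{99202}$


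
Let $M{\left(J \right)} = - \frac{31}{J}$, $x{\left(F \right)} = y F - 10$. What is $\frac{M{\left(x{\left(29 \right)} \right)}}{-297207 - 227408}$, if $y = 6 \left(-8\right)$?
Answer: $- \frac{31}{735510230} \approx -4.2148 \cdot 10^{-8}$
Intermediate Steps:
$y = -48$
$x{\left(F \right)} = -10 - 48 F$ ($x{\left(F \right)} = - 48 F - 10 = -10 - 48 F$)
$\frac{M{\left(x{\left(29 \right)} \right)}}{-297207 - 227408} = \frac{\left(-31\right) \frac{1}{-10 - 1392}}{-297207 - 227408} = \frac{\left(-31\right) \frac{1}{-1402}}{-524615} = \left(-31\right) \left(- \frac{1}{1402}\right) \left(- \frac{1}{524615}\right) = \frac{31}{1402} \left(- \frac{1}{524615}\right) = - \frac{31}{735510230}$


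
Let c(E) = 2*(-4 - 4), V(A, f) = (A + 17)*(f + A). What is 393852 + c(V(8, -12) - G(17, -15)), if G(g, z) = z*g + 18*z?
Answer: 393836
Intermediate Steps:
V(A, f) = (17 + A)*(A + f)
G(g, z) = 18*z + g*z (G(g, z) = g*z + 18*z = 18*z + g*z)
c(E) = -16 (c(E) = 2*(-8) = -16)
393852 + c(V(8, -12) - G(17, -15)) = 393852 - 16 = 393836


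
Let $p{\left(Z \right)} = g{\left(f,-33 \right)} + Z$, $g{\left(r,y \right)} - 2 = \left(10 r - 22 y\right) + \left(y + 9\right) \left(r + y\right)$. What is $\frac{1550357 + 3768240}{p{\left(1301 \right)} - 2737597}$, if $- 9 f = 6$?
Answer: $- \frac{15955791}{8204300} \approx -1.9448$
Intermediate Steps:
$f = - \frac{2}{3}$ ($f = \left(- \frac{1}{9}\right) 6 = - \frac{2}{3} \approx -0.66667$)
$g{\left(r,y \right)} = 2 - 22 y + 10 r + \left(9 + y\right) \left(r + y\right)$ ($g{\left(r,y \right)} = 2 + \left(\left(10 r - 22 y\right) + \left(y + 9\right) \left(r + y\right)\right) = 2 + \left(\left(- 22 y + 10 r\right) + \left(9 + y\right) \left(r + y\right)\right) = 2 + \left(- 22 y + 10 r + \left(9 + y\right) \left(r + y\right)\right) = 2 - 22 y + 10 r + \left(9 + y\right) \left(r + y\right)$)
$p{\left(Z \right)} = \frac{4588}{3} + Z$ ($p{\left(Z \right)} = \left(2 + \left(-33\right)^{2} - -429 + 19 \left(- \frac{2}{3}\right) - -22\right) + Z = \left(2 + 1089 + 429 - \frac{38}{3} + 22\right) + Z = \frac{4588}{3} + Z$)
$\frac{1550357 + 3768240}{p{\left(1301 \right)} - 2737597} = \frac{1550357 + 3768240}{\left(\frac{4588}{3} + 1301\right) - 2737597} = \frac{5318597}{\frac{8491}{3} - 2737597} = \frac{5318597}{- \frac{8204300}{3}} = 5318597 \left(- \frac{3}{8204300}\right) = - \frac{15955791}{8204300}$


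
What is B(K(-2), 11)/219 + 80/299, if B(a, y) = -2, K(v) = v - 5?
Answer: 16922/65481 ≈ 0.25843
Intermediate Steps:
K(v) = -5 + v
B(K(-2), 11)/219 + 80/299 = -2/219 + 80/299 = 16922/65481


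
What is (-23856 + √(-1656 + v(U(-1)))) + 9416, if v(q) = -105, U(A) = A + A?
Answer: -14440 + I*√1761 ≈ -14440.0 + 41.964*I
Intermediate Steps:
U(A) = 2*A
(-23856 + √(-1656 + v(U(-1)))) + 9416 = (-23856 + √(-1656 - 105)) + 9416 = (-23856 + √(-1761)) + 9416 = (-23856 + I*√1761) + 9416 = -14440 + I*√1761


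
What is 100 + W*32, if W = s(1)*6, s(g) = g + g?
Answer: 484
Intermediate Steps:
s(g) = 2*g
W = 12 (W = (2*1)*6 = 2*6 = 12)
100 + W*32 = 100 + 12*32 = 100 + 384 = 484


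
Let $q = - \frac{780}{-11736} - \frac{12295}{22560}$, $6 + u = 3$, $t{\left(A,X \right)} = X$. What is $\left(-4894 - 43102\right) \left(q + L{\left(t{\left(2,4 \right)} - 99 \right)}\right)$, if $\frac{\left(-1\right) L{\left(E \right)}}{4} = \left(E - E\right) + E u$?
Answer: $\frac{10064422552223}{183864} \approx 5.4738 \cdot 10^{7}$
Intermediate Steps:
$u = -3$ ($u = -6 + 3 = -3$)
$q = - \frac{351937}{735456}$ ($q = \left(-780\right) \left(- \frac{1}{11736}\right) - \frac{2459}{4512} = \frac{65}{978} - \frac{2459}{4512} = - \frac{351937}{735456} \approx -0.47853$)
$L{\left(E \right)} = 12 E$ ($L{\left(E \right)} = - 4 \left(\left(E - E\right) + E \left(-3\right)\right) = - 4 \left(0 - 3 E\right) = - 4 \left(- 3 E\right) = 12 E$)
$\left(-4894 - 43102\right) \left(q + L{\left(t{\left(2,4 \right)} - 99 \right)}\right) = \left(-4894 - 43102\right) \left(- \frac{351937}{735456} + 12 \left(4 - 99\right)\right) = - 47996 \left(- \frac{351937}{735456} + 12 \left(-95\right)\right) = - 47996 \left(- \frac{351937}{735456} - 1140\right) = \left(-47996\right) \left(- \frac{838771777}{735456}\right) = \frac{10064422552223}{183864}$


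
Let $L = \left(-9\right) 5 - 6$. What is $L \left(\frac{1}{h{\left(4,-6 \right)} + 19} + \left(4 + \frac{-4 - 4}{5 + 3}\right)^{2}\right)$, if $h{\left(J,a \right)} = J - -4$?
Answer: $- \frac{4148}{9} \approx -460.89$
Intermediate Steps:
$h{\left(J,a \right)} = 4 + J$ ($h{\left(J,a \right)} = J + 4 = 4 + J$)
$L = -51$ ($L = -45 - 6 = -51$)
$L \left(\frac{1}{h{\left(4,-6 \right)} + 19} + \left(4 + \frac{-4 - 4}{5 + 3}\right)^{2}\right) = - 51 \left(\frac{1}{\left(4 + 4\right) + 19} + \left(4 + \frac{-4 - 4}{5 + 3}\right)^{2}\right) = - 51 \left(\frac{1}{8 + 19} + \left(4 - \frac{8}{8}\right)^{2}\right) = - 51 \left(\frac{1}{27} + \left(4 - 1\right)^{2}\right) = - 51 \left(\frac{1}{27} + 3^{2}\right) = - 51 \left(\frac{1}{27} + 9\right) = \left(-51\right) \frac{244}{27} = - \frac{4148}{9}$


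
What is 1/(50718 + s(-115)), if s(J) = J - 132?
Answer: 1/50471 ≈ 1.9813e-5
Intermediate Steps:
s(J) = -132 + J
1/(50718 + s(-115)) = 1/(50718 + (-132 - 115)) = 1/(50718 - 247) = 1/50471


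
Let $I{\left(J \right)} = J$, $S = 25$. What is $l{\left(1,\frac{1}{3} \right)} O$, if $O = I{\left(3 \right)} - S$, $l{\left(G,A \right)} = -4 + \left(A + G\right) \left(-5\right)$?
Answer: $\frac{704}{3} \approx 234.67$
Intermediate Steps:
$l{\left(G,A \right)} = -4 - 5 A - 5 G$ ($l{\left(G,A \right)} = -4 - \left(5 A + 5 G\right) = -4 - 5 A - 5 G$)
$O = -22$ ($O = 3 - 25 = -22$)
$l{\left(1,\frac{1}{3} \right)} O = \left(-4 - \frac{5}{3} - 5\right) \left(-22\right) = \left(- \frac{32}{3}\right) \left(-22\right) = \frac{704}{3}$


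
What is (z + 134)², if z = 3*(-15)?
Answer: 7921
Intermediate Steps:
z = -45
(z + 134)² = (-45 + 134)² = 89² = 7921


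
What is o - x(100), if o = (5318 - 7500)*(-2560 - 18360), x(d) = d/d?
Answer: 45647439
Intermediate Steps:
x(d) = 1
o = 45647440 (o = -2182*(-20920) = 45647440)
o - x(100) = 45647440 - 1*1 = 45647440 - 1 = 45647439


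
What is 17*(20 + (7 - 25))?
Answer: 34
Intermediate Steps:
17*(20 + (7 - 25)) = 17*(20 - 18) = 17*2 = 34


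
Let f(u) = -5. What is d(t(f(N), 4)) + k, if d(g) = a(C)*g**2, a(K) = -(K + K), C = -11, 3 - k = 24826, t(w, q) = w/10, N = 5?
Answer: -49635/2 ≈ -24818.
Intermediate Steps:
t(w, q) = w/10 (t(w, q) = w*(1/10) = w/10)
k = -24823 (k = 3 - 1*24826 = 3 - 24826 = -24823)
a(K) = -2*K
d(g) = 22*g**2 (d(g) = (-2*(-11))*g**2 = 22*g**2)
d(t(f(N), 4)) + k = 22*((1/10)*(-5))**2 - 24823 = 22*(-1/2)**2 - 24823 = 22*(1/4) - 24823 = 11/2 - 24823 = -49635/2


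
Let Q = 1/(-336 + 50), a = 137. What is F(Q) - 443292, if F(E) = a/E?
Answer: -482474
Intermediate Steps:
Q = -1/286 (Q = 1/(-286) = -1/286 ≈ -0.0034965)
F(E) = 137/E
F(Q) - 443292 = 137/(-1/286) - 443292 = 137*(-286) - 443292 = -39182 - 443292 = -482474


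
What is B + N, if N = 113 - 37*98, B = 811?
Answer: -2702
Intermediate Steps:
N = -3513 (N = 113 - 3626 = -3513)
B + N = 811 - 3513 = -2702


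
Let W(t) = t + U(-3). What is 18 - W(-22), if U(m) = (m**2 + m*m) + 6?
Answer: 16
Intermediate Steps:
U(m) = 6 + 2*m**2 (U(m) = (m**2 + m**2) + 6 = 2*m**2 + 6 = 6 + 2*m**2)
W(t) = 24 + t (W(t) = t + (6 + 2*(-3)**2) = t + (6 + 2*9) = t + (6 + 18) = t + 24 = 24 + t)
18 - W(-22) = 18 - (24 - 22) = 18 - 1*2 = 18 - 2 = 16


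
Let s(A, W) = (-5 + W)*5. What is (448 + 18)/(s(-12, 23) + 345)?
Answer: 466/435 ≈ 1.0713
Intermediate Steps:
s(A, W) = -25 + 5*W
(448 + 18)/(s(-12, 23) + 345) = (448 + 18)/((-25 + 5*23) + 345) = 466/((-25 + 115) + 345) = 466/(90 + 345) = 466/435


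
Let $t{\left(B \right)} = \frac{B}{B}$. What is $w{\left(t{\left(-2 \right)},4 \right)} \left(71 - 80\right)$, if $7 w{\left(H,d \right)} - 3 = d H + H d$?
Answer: $- \frac{99}{7} \approx -14.143$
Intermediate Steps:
$t{\left(B \right)} = 1$
$w{\left(H,d \right)} = \frac{3}{7} + \frac{2 H d}{7}$ ($w{\left(H,d \right)} = \frac{3}{7} + \frac{d H + H d}{7} = \frac{3}{7} + \frac{H d + H d}{7} = \frac{3}{7} + \frac{2 H d}{7}$)
$w{\left(t{\left(-2 \right)},4 \right)} \left(71 - 80\right) = \left(\frac{3}{7} + \frac{2}{7} \cdot 1 \cdot 4\right) \left(71 - 80\right) = \left(\frac{3}{7} + \frac{8}{7}\right) \left(-9\right) = \frac{11}{7} \left(-9\right) = - \frac{99}{7}$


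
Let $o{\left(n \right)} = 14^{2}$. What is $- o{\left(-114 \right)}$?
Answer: $-196$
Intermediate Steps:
$o{\left(n \right)} = 196$
$- o{\left(-114 \right)} = \left(-1\right) 196 = -196$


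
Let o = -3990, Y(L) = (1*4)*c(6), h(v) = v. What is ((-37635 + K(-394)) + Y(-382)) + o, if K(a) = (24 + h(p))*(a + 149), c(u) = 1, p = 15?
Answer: -51176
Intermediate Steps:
K(a) = 5811 + 39*a (K(a) = (24 + 15)*(a + 149) = 39*(149 + a) = 5811 + 39*a)
Y(L) = 4 (Y(L) = (1*4)*1 = 4*1 = 4)
((-37635 + K(-394)) + Y(-382)) + o = ((-37635 + (5811 + 39*(-394))) + 4) - 3990 = ((-37635 + (5811 - 15366)) + 4) - 3990 = ((-37635 - 9555) + 4) - 3990 = (-47190 + 4) - 3990 = -47186 - 3990 = -51176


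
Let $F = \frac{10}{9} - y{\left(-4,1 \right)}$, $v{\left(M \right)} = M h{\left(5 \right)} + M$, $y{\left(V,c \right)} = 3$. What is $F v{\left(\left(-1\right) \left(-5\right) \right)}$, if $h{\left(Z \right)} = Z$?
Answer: $- \frac{170}{3} \approx -56.667$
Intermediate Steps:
$v{\left(M \right)} = 6 M$ ($v{\left(M \right)} = M 5 + M = 5 M + M = 6 M$)
$F = - \frac{17}{9}$ ($F = \frac{10}{9} - 3 = - \frac{17}{9} \approx -1.8889$)
$F v{\left(\left(-1\right) \left(-5\right) \right)} = - \frac{17 \cdot 6 \left(\left(-1\right) \left(-5\right)\right)}{9} = - \frac{17 \cdot 6 \cdot 5}{9} = \left(- \frac{17}{9}\right) 30 = - \frac{170}{3}$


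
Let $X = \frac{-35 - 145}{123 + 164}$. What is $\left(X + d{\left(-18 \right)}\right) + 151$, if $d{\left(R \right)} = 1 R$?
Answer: $\frac{37991}{287} \approx 132.37$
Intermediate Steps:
$X = - \frac{180}{287} \approx -0.62718$
$d{\left(R \right)} = R$
$\left(X + d{\left(-18 \right)}\right) + 151 = \left(- \frac{180}{287} - 18\right) + 151 = - \frac{5346}{287} + 151 = \frac{37991}{287}$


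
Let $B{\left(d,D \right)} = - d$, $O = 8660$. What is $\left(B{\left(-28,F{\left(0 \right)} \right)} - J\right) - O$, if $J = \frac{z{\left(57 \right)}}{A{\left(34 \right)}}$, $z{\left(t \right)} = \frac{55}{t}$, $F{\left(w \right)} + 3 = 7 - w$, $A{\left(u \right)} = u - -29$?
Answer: $- \frac{30997567}{3591} \approx -8632.0$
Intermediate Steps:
$A{\left(u \right)} = 29 + u$ ($A{\left(u \right)} = u + 29 = 29 + u$)
$F{\left(w \right)} = 4 - w$ ($F{\left(w \right)} = -3 - \left(-7 + w\right) = 4 - w$)
$J = \frac{55}{3591}$ ($J = \frac{55 \cdot \frac{1}{57}}{29 + 34} = \frac{55 \cdot \frac{1}{57}}{63} = \frac{55}{57} \cdot \frac{1}{63} = \frac{55}{3591} \approx 0.015316$)
$\left(B{\left(-28,F{\left(0 \right)} \right)} - J\right) - O = \left(\left(-1\right) \left(-28\right) - \frac{55}{3591}\right) - 8660 = \left(28 - \frac{55}{3591}\right) - 8660 = \frac{100493}{3591} - 8660 = - \frac{30997567}{3591}$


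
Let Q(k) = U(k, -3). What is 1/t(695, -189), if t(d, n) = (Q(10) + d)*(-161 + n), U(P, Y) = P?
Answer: -1/246750 ≈ -4.0527e-6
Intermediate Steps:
Q(k) = k
t(d, n) = (-161 + n)*(10 + d) (t(d, n) = (10 + d)*(-161 + n) = (-161 + n)*(10 + d))
1/t(695, -189) = 1/(-1610 - 161*695 + 10*(-189) + 695*(-189)) = 1/(-1610 - 111895 - 1890 - 131355) = 1/(-246750) = -1/246750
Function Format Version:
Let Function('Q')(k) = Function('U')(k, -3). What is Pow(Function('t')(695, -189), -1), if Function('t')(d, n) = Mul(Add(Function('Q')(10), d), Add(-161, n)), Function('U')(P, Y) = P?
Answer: Rational(-1, 246750) ≈ -4.0527e-6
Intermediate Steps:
Function('Q')(k) = k
Function('t')(d, n) = Mul(Add(-161, n), Add(10, d)) (Function('t')(d, n) = Mul(Add(10, d), Add(-161, n)) = Mul(Add(-161, n), Add(10, d)))
Pow(Function('t')(695, -189), -1) = Pow(Add(-1610, Mul(-161, 695), Mul(10, -189), Mul(695, -189)), -1) = Pow(Add(-1610, -111895, -1890, -131355), -1) = Pow(-246750, -1) = Rational(-1, 246750)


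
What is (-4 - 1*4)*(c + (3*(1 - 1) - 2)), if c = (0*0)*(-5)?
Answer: 16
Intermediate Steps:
c = 0 (c = 0*(-5) = 0)
(-4 - 1*4)*(c + (3*(1 - 1) - 2)) = (-4 - 1*4)*(0 + (3*(1 - 1) - 2)) = (-4 - 4)*(0 + (3*0 - 2)) = -8*(0 + (0 - 2)) = -8*(0 - 2) = -8*(-2) = 16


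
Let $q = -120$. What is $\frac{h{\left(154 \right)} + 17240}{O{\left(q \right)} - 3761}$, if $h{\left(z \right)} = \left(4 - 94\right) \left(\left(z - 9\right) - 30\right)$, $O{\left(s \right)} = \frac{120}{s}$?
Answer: $- \frac{3445}{1881} \approx -1.8315$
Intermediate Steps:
$h{\left(z \right)} = 3510 - 90 z$ ($h{\left(z \right)} = - 90 \left(\left(z - 9\right) - 30\right) = - 90 \left(\left(-9 + z\right) - 30\right) = - 90 \left(-39 + z\right) = 3510 - 90 z$)
$\frac{h{\left(154 \right)} + 17240}{O{\left(q \right)} - 3761} = \frac{\left(3510 - 13860\right) + 17240}{\frac{120}{-120} - 3761} = \frac{\left(3510 - 13860\right) + 17240}{120 \left(- \frac{1}{120}\right) - 3761} = \frac{-10350 + 17240}{-1 - 3761} = \frac{6890}{-3762} = 6890 \left(- \frac{1}{3762}\right) = - \frac{3445}{1881}$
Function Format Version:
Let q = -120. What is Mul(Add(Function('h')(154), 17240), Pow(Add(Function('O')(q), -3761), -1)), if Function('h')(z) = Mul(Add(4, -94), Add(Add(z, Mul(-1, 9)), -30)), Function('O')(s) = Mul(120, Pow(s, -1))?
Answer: Rational(-3445, 1881) ≈ -1.8315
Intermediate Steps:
Function('h')(z) = Add(3510, Mul(-90, z)) (Function('h')(z) = Mul(-90, Add(Add(z, -9), -30)) = Mul(-90, Add(Add(-9, z), -30)) = Mul(-90, Add(-39, z)) = Add(3510, Mul(-90, z)))
Mul(Add(Function('h')(154), 17240), Pow(Add(Function('O')(q), -3761), -1)) = Mul(Add(Add(3510, Mul(-90, 154)), 17240), Pow(Add(Mul(120, Pow(-120, -1)), -3761), -1)) = Mul(Add(Add(3510, -13860), 17240), Pow(Add(Mul(120, Rational(-1, 120)), -3761), -1)) = Mul(Add(-10350, 17240), Pow(Add(-1, -3761), -1)) = Mul(6890, Pow(-3762, -1)) = Mul(6890, Rational(-1, 3762)) = Rational(-3445, 1881)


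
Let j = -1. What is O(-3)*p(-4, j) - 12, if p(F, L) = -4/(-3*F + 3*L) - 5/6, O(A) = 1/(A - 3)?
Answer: -1273/108 ≈ -11.787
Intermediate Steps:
O(A) = 1/(-3 + A)
p(F, L) = -⅚ - 4/(-3*F + 3*L) (p(F, L) = -4/(-3*F + 3*L) - 5*⅙ = -4/(-3*F + 3*L) - ⅚ = -⅚ - 4/(-3*F + 3*L))
O(-3)*p(-4, j) - 12 = ((8 - 5*(-4) + 5*(-1))/(6*(-4 - 1*(-1))))/(-3 - 3) - 12 = ((8 + 20 - 5)/(6*(-4 + 1)))/(-6) - 12 = -23/(36*(-3)) - 12 = -(-1)*23/(36*3) - 12 = -⅙*(-23/18) - 12 = 23/108 - 12 = -1273/108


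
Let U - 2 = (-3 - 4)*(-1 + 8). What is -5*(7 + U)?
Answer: 200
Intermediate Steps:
U = -47 (U = 2 + (-3 - 4)*(-1 + 8) = 2 - 7*7 = 2 - 49 = -47)
-5*(7 + U) = -5*(7 - 47) = -5*(-40) = 200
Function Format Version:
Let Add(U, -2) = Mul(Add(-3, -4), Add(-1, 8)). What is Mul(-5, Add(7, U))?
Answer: 200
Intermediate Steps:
U = -47 (U = Add(2, Mul(Add(-3, -4), Add(-1, 8))) = Add(2, Mul(-7, 7)) = Add(2, -49) = -47)
Mul(-5, Add(7, U)) = Mul(-5, Add(7, -47)) = Mul(-5, -40) = 200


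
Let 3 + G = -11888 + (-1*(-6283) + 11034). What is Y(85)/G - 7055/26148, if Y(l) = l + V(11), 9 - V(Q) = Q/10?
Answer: -44814101/177348810 ≈ -0.25269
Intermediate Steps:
V(Q) = 9 - Q/10
Y(l) = 79/10 + l (Y(l) = l + (9 - ⅒*11) = l + (9 - 11/10) = l + 79/10 = 79/10 + l)
G = 5426 (G = -3 + (-11888 + (-1*(-6283) + 11034)) = -3 + (-11888 + (6283 + 11034)) = -3 + (-11888 + 17317) = -3 + 5429 = 5426)
Y(85)/G - 7055/26148 = (79/10 + 85)/5426 - 7055/26148 = (929/10)*(1/5426) - 7055*1/26148 = 929/54260 - 7055/26148 = -44814101/177348810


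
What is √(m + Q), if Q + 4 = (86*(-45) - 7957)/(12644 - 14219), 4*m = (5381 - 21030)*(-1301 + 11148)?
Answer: I*√1698904970819/210 ≈ 6206.8*I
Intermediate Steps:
m = -154095703/4 (m = ((5381 - 21030)*(-1301 + 11148))/4 = (-15649*9847)/4 = (¼)*(-154095703) = -154095703/4 ≈ -3.8524e+7)
Q = 5527/1575 (Q = -4 + (86*(-45) - 7957)/(12644 - 14219) = -4 + (-3870 - 7957)/(-1575) = -4 - 11827*(-1/1575) = -4 + 11827/1575 = 5527/1575 ≈ 3.5092)
√(m + Q) = √(-154095703/4 + 5527/1575) = √(-242700710117/6300) = I*√1698904970819/210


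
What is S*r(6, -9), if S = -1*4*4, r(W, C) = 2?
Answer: -32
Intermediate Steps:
S = -16 (S = -4*4 = -16)
S*r(6, -9) = -16*2 = -32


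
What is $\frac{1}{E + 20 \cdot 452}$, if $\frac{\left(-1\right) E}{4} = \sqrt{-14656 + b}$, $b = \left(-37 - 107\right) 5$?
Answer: $\frac{565}{5122976} + \frac{31 i}{5122976} \approx 0.00011029 + 6.0512 \cdot 10^{-6} i$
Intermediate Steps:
$b = -720$ ($b = \left(-144\right) 5 = -720$)
$E = - 496 i$ ($E = - 4 \sqrt{-14656 - 720} = - 4 \sqrt{-15376} = - 4 \cdot 124 i = - 496 i \approx - 496.0 i$)
$\frac{1}{E + 20 \cdot 452} = \frac{1}{- 496 i + 20 \cdot 452} = \frac{1}{- 496 i + 9040} = \frac{1}{9040 - 496 i} = \frac{9040 + 496 i}{81967616}$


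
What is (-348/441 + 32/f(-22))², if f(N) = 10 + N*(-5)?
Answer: 16384/60025 ≈ 0.27295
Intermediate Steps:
f(N) = 10 - 5*N
(-348/441 + 32/f(-22))² = (-348/441 + 32/(10 - 5*(-22)))² = (-348*1/441 + 32/(10 + 110))² = (-116/147 + 32/120)² = (-116/147 + 32*(1/120))² = (-116/147 + 4/15)² = (-128/245)² = 16384/60025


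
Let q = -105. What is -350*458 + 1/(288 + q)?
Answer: -29334899/183 ≈ -1.6030e+5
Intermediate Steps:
-350*458 + 1/(288 + q) = -350*458 + 1/(288 - 105) = -160300 + 1/183 = -29334899/183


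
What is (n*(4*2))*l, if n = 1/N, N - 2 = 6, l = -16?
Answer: -16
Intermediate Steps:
N = 8 (N = 2 + 6 = 8)
n = ⅛ (n = 1/8 = ⅛ ≈ 0.12500)
(n*(4*2))*l = ((4*2)/8)*(-16) = ((⅛)*8)*(-16) = 1*(-16) = -16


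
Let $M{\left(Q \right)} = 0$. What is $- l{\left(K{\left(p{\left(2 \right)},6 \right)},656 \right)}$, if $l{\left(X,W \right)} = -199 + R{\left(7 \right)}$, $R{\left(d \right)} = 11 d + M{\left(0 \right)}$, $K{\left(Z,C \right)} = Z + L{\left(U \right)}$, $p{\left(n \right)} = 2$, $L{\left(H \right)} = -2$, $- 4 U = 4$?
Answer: $122$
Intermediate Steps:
$U = -1$ ($U = \left(- \frac{1}{4}\right) 4 = -1$)
$K{\left(Z,C \right)} = -2 + Z$ ($K{\left(Z,C \right)} = Z - 2 = -2 + Z$)
$R{\left(d \right)} = 11 d$ ($R{\left(d \right)} = 11 d + 0 = 11 d$)
$l{\left(X,W \right)} = -122$ ($l{\left(X,W \right)} = -199 + 11 \cdot 7 = -199 + 77 = -122$)
$- l{\left(K{\left(p{\left(2 \right)},6 \right)},656 \right)} = \left(-1\right) \left(-122\right) = 122$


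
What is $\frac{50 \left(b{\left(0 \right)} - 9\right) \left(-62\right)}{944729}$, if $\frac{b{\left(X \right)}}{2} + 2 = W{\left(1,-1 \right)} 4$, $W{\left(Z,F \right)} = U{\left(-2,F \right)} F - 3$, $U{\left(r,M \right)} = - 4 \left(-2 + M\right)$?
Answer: $\frac{412300}{944729} \approx 0.43642$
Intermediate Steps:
$U{\left(r,M \right)} = 8 - 4 M$
$W{\left(Z,F \right)} = -3 + F \left(8 - 4 F\right)$ ($W{\left(Z,F \right)} = \left(8 - 4 F\right) F - 3 = F \left(8 - 4 F\right) - 3 = -3 + F \left(8 - 4 F\right)$)
$b{\left(X \right)} = -124$ ($b{\left(X \right)} = -4 + 2 \left(-3 - - 4 \left(-2 - 1\right)\right) 4 = -4 + 2 \left(-3 - \left(-4\right) \left(-3\right)\right) 4 = -4 + 2 \left(-3 - 12\right) 4 = -4 + 2 \left(\left(-15\right) 4\right) = -4 + 2 \left(-60\right) = -4 - 120 = -124$)
$\frac{50 \left(b{\left(0 \right)} - 9\right) \left(-62\right)}{944729} = \frac{50 \left(-124 - 9\right) \left(-62\right)}{944729} = 50 \left(-124 - 9\right) \left(-62\right) \frac{1}{944729} = 50 \left(-133\right) \left(-62\right) \frac{1}{944729} = \left(-6650\right) \left(-62\right) \frac{1}{944729} = 412300 \cdot \frac{1}{944729} = \frac{412300}{944729}$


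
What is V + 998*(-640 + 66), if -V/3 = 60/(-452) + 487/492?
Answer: -10616140915/18532 ≈ -5.7286e+5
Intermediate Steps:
V = -47651/18532 (V = -3*(60/(-452) + 487/492) = -3*(60*(-1/452) + 487*(1/492)) = -3*(-15/113 + 487/492) = -3*47651/55596 = -47651/18532 ≈ -2.5713)
V + 998*(-640 + 66) = -47651/18532 + 998*(-640 + 66) = -47651/18532 + 998*(-574) = -47651/18532 - 572852 = -10616140915/18532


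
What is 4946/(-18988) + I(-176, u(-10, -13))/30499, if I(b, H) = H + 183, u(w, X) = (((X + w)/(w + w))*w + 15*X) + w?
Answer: -37871038/144778753 ≈ -0.26158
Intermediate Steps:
u(w, X) = 3*w/2 + 31*X/2 (u(w, X) = (((X + w)/((2*w)))*w + 15*X) + w = (((X + w)*(1/(2*w)))*w + 15*X) + w = (((X + w)/(2*w))*w + 15*X) + w = ((X/2 + w/2) + 15*X) + w = (w/2 + 31*X/2) + w = 3*w/2 + 31*X/2)
I(b, H) = 183 + H
4946/(-18988) + I(-176, u(-10, -13))/30499 = 4946/(-18988) + (183 + ((3/2)*(-10) + (31/2)*(-13)))/30499 = 4946*(-1/18988) + (183 + (-15 - 403/2))*(1/30499) = -2473/9494 + (183 - 433/2)*(1/30499) = -2473/9494 - 67/2*1/30499 = -2473/9494 - 67/60998 = -37871038/144778753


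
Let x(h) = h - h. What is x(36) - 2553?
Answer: -2553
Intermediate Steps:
x(h) = 0
x(36) - 2553 = 0 - 2553 = -2553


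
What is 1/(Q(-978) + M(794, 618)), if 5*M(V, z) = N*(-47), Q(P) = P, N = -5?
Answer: -1/931 ≈ -0.0010741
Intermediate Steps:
M(V, z) = 47 (M(V, z) = (-5*(-47))/5 = (⅕)*235 = 47)
1/(Q(-978) + M(794, 618)) = 1/(-978 + 47) = 1/(-931) = -1/931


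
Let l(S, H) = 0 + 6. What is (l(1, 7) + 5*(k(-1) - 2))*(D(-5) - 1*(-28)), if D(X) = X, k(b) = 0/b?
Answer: -92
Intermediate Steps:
k(b) = 0
l(S, H) = 6
(l(1, 7) + 5*(k(-1) - 2))*(D(-5) - 1*(-28)) = (6 + 5*(0 - 2))*(-5 - 1*(-28)) = (6 + 5*(-2))*(-5 + 28) = (6 - 10)*23 = -4*23 = -92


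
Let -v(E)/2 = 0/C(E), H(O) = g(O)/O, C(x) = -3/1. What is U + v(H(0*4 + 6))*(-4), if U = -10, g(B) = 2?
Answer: -10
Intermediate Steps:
C(x) = -3 (C(x) = -3*1 = -3)
H(O) = 2/O
v(E) = 0 (v(E) = -0/(-3) = -0*(-1)/3 = -2*0 = 0)
U + v(H(0*4 + 6))*(-4) = -10 + 0*(-4) = -10 + 0 = -10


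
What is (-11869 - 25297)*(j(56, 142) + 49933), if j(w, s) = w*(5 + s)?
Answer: -2161760390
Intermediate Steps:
(-11869 - 25297)*(j(56, 142) + 49933) = (-11869 - 25297)*(56*(5 + 142) + 49933) = -37166*(56*147 + 49933) = -37166*(8232 + 49933) = -37166*58165 = -2161760390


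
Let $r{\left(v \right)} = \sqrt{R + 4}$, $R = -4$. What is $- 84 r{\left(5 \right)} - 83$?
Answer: $-83$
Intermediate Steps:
$r{\left(v \right)} = 0$ ($r{\left(v \right)} = \sqrt{-4 + 4} = \sqrt{0} = 0$)
$- 84 r{\left(5 \right)} - 83 = \left(-84\right) 0 - 83 = 0 - 83 = -83$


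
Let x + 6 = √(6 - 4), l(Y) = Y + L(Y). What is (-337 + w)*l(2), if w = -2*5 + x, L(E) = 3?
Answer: -1765 + 5*√2 ≈ -1757.9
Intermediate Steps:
l(Y) = 3 + Y (l(Y) = Y + 3 = 3 + Y)
x = -6 + √2 (x = -6 + √(6 - 4) = -6 + √2 ≈ -4.5858)
w = -16 + √2 (w = -2*5 + (-6 + √2) = -10 + (-6 + √2) = -16 + √2 ≈ -14.586)
(-337 + w)*l(2) = (-337 + (-16 + √2))*(3 + 2) = (-353 + √2)*5 = -1765 + 5*√2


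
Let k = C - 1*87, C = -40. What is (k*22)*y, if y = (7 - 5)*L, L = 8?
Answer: -44704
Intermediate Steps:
k = -127 (k = -40 - 1*87 = -40 - 87 = -127)
y = 16 (y = (7 - 5)*8 = 2*8 = 16)
(k*22)*y = -127*22*16 = -2794*16 = -44704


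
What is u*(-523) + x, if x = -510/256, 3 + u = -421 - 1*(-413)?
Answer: 736129/128 ≈ 5751.0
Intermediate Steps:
u = -11 (u = -3 + (-421 - 1*(-413)) = -3 + (-421 + 413) = -3 - 8 = -11)
x = -255/128 (x = -510*1/256 = -255/128 ≈ -1.9922)
u*(-523) + x = -11*(-523) - 255/128 = 5753 - 255/128 = 736129/128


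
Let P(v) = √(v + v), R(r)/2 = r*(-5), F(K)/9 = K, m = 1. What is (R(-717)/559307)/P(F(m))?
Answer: 1195*√2/559307 ≈ 0.0030216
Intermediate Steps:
F(K) = 9*K
R(r) = -10*r (R(r) = 2*(r*(-5)) = 2*(-5*r) = -10*r)
P(v) = √2*√v (P(v) = √(2*v) = √2*√v)
(R(-717)/559307)/P(F(m)) = (-10*(-717)/559307)/((√2*√(9*1))) = (7170*(1/559307))/((√2*√9)) = 7170/(559307*((√2*3))) = 7170/(559307*((3*√2))) = 7170*(√2/6)/559307 = 1195*√2/559307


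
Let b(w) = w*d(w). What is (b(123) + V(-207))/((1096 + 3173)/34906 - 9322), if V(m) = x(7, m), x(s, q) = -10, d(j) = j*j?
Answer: -64955074442/325389463 ≈ -199.62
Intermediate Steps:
d(j) = j²
V(m) = -10
b(w) = w³ (b(w) = w*w² = w³)
(b(123) + V(-207))/((1096 + 3173)/34906 - 9322) = (123³ - 10)/((1096 + 3173)/34906 - 9322) = (1860867 - 10)/(4269*(1/34906) - 9322) = 1860857/(4269/34906 - 9322) = 1860857/(-325389463/34906) = 1860857*(-34906/325389463) = -64955074442/325389463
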